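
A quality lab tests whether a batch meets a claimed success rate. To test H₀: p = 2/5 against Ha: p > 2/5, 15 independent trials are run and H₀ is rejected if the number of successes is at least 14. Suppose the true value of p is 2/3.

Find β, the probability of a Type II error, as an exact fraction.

14070379/14348907

A Type II error is failing to reject when Ha holds: with p = 2/3, β = P(K ≤ 13).
Equivalently, β = 1 − P(K ≥ 14) = 14070379/14348907.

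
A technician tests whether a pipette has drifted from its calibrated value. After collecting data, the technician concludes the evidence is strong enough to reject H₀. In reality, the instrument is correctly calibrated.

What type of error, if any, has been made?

The conventional null hypothesis here is that the instrument is correctly calibrated.
H₀ was rejected, but H₀ is actually true.
Rejecting a true null hypothesis is a Type I error (false positive).

Type I error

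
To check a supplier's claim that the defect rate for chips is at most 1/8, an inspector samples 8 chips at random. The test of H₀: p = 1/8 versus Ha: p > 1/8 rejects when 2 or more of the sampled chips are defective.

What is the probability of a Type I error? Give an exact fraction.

α = P(reject H₀ | H₀ true) = P(Y ≥ 2 | p = 1/8), Y ~ Binomial(8, 1/8).
Via the complement, α = 1 − Σ_{j=0}^{1} C(8,j)(1/8)^j(7/8)^{8-j} = 4424071/16777216.

4424071/16777216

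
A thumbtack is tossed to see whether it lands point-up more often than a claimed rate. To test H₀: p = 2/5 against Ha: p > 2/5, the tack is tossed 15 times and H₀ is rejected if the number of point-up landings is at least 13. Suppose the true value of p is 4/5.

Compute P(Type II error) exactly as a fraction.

18370873741/30517578125

β = P(fail to reject H₀ | Ha true) = P(K ≤ 12 | p = 4/5), K ~ Binomial(15, 4/5).
Equivalently, β = 1 − P(K ≥ 13) = 18370873741/30517578125.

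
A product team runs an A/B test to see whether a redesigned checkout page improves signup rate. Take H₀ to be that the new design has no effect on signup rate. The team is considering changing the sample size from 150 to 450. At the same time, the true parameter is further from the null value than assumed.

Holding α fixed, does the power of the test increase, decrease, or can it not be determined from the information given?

It increases.

Increasing n separates the H₀ and Ha sampling distributions, so under Ha fewer outcomes land in the acceptance region. The further the true parameter sits from the null value, the more of the Ha sampling distribution falls in the rejection region. Both changes push β in the same direction.
Since power = 1 − β and β decreases, power increases.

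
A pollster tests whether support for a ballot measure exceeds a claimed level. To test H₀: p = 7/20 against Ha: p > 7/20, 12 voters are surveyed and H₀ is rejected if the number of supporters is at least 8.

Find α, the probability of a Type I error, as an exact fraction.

10447854386753/409600000000000

α = P(reject H₀ | H₀ true) = P(K ≥ 8 | p = 7/20), with K ~ Binomial(12, 7/20).
Adding the binomial terms for j = 8 through 12 with p = 7/20 yields 10447854386753/409600000000000.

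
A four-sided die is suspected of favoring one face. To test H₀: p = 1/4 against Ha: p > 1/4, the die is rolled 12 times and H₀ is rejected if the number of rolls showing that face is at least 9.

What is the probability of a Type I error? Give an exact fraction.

6571/16777216

The Type I error probability is α = P(X ≥ 9) computed under H₀, where X ~ Binomial(12, 1/4).
Adding the binomial terms for j = 9 through 12 with p = 1/4 yields 6571/16777216.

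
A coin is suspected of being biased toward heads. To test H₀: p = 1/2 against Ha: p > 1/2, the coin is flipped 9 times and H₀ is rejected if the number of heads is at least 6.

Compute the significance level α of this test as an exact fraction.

65/256

α = P(reject H₀ | H₀ true) = P(K ≥ 6 | p = 1/2), with K ~ Binomial(9, 1/2).
P(K ≥ 6) = [C(9,6) + C(9,7) + C(9,8) + C(9,9)] / 2^9 = (84 + 36 + 9 + 1) / 512 = 130/512 = 65/256.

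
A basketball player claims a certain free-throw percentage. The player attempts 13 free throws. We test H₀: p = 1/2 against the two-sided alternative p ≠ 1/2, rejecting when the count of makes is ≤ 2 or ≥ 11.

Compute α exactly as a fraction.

Under H₀, S ~ Binomial(13, 1/2); α is the probability of landing in either tail, P(S ≤ 2) + P(S ≥ 11).
By symmetry, α = 2·P(S ≤ 2) = 2·(1 + 13 + 78)/8192 = 184/8192 = 23/1024.

23/1024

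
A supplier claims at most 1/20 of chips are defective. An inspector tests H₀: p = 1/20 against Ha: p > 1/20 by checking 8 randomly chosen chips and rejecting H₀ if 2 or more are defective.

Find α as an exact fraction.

1465463047/25600000000

α = P(reject H₀ | H₀ true) = P(Y ≥ 2 | p = 1/20), Y ~ Binomial(8, 1/20).
α = 1 − P(Y ≤ 1) = 1 − 24134536953/25600000000 = 1465463047/25600000000.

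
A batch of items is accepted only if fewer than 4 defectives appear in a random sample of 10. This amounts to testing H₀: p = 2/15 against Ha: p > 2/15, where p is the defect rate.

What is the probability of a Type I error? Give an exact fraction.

6543935072/192216796875

α = P(reject H₀ | H₀ true) = P(Y ≥ 4 | p = 2/15), Y ~ Binomial(10, 2/15).
Computing the lower-tail complement: 1 − 185672861803/192216796875 = 6543935072/192216796875.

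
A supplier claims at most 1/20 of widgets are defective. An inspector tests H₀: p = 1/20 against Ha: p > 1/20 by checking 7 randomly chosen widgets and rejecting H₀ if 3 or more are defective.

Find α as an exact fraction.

The significance level is the probability, assuming p = 1/20, of seeing 3 or more defectives in 7 draws.
Via the complement, α = 1 − Σ_{j=0}^{2} C(7,j)(1/20)^j(19/20)^{7-j} = 961803/256000000.

961803/256000000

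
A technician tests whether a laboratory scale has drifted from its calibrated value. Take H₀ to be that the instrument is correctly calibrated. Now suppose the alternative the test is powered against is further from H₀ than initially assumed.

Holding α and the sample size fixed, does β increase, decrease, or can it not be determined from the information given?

The further the true parameter sits from the null value, the more of the Ha sampling distribution falls in the rejection region.

It decreases.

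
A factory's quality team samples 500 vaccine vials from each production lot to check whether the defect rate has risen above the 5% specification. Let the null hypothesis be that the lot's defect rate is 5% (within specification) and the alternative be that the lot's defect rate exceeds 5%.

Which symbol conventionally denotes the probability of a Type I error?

α

P(Type I error) = P(reject H₀ | H₀ true) = α, the significance level.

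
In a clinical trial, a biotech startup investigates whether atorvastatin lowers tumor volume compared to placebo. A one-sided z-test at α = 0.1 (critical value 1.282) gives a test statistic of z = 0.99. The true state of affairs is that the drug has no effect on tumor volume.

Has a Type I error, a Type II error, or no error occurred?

Neither — the decision is correct.

The conventional null hypothesis is that the drug has no effect on tumor volume.
Since z = 0.99 ≤ z* = 1.282, H₀ is not rejected.
H₀ is true (actually the drug has no effect on tumor volume).
The decision matches the true state — no error.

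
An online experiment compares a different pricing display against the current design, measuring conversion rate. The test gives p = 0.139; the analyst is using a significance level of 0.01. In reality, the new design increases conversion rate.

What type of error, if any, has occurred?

Type II error

The conventional null hypothesis is that the new design has no effect on conversion rate.
Since p = 0.139 ≥ α = 0.01, H₀ is not rejected.
H₀ is false (actually the new design increases conversion rate).
Failing to reject a false H₀ is a Type II error.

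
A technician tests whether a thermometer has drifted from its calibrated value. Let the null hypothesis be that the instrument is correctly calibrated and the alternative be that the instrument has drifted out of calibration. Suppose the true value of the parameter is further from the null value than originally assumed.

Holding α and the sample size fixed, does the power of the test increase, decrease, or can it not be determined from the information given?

It increases.

A bigger departure from H₀ is easier for the test to detect, so it fails to reject less often.
Since power = 1 − β and β decreases, power increases.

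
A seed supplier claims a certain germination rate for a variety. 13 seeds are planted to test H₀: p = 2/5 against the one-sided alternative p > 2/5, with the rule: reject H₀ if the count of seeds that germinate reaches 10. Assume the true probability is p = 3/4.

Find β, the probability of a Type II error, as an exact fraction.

3487541/8388608

A Type II error is failing to reject when Ha holds: with p = 3/4, β = P(S ≤ 9).
Adding the binomial probabilities P(S=0)+…+P(S=9) at p = 3/4 gives 3487541/8388608.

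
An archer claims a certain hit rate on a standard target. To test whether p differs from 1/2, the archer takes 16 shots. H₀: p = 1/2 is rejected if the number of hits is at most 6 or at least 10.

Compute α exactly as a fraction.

14893/32768

Under H₀, Y ~ Binomial(16, 1/2); α is the probability of landing in either tail, P(Y ≤ 6) + P(Y ≥ 10).
Each tail has probability (1 + 16 + 120 + 560 + 1820 + 4368 + 8008)/65536; doubling gives α = 29786/65536 = 14893/32768.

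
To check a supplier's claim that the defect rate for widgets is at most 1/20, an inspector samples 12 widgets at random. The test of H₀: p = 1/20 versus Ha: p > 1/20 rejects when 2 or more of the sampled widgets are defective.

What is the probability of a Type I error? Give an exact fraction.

484801974155211/4096000000000000

Under H₀, K ~ Binomial(12, 1/20); the Type I error rate is P(K ≥ 2).
Via the complement, α = 1 − Σ_{j=0}^{1} C(12,j)(1/20)^j(19/20)^{12-j} = 484801974155211/4096000000000000.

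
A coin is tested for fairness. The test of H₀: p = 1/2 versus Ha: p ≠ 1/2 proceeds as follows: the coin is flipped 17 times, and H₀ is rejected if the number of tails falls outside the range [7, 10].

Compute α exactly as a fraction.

10889/32768

The significance level is the null-hypothesis probability of the rejection region {≤6} ∪ {≥11}.
Each tail has probability (1 + 17 + 136 + 680 + 2380 + 6188 + 12376)/131072; doubling gives α = 43556/131072 = 10889/32768.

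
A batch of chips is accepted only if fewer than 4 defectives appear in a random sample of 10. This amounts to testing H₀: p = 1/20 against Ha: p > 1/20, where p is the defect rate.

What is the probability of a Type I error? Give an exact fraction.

Under H₀, Y ~ Binomial(10, 1/20); the Type I error rate is P(Y ≥ 4).
Computing the lower-tail complement: 1 − 2557367045279/2560000000000 = 2632954721/2560000000000.

2632954721/2560000000000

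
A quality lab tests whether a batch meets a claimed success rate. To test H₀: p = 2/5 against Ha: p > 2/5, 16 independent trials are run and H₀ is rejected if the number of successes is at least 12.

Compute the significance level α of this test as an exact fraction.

The Type I error probability is α = P(Y ≥ 12) computed under H₀, where Y ~ Binomial(16, 2/5).
Summing C(16,j)(2/5)^j(3/5)^{16−j} for j = 12,…,16 gives 149405696/30517578125.

149405696/30517578125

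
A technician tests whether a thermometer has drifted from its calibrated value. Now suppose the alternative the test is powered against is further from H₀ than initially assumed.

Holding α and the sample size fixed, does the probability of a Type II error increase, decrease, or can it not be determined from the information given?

It decreases.

A larger true effect moves the Ha sampling distribution further from the H₀ critical value, making rejection more likely when Ha is true.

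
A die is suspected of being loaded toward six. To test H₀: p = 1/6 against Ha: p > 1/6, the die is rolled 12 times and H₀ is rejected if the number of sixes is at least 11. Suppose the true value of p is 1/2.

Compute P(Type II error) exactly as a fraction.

Under the alternative p = 1/2, Y ~ Binomial(12, 1/2); β is the probability the test does not reject, P(Y < 11).
Summing C(12,j)·(1/2)^j·(1/2)^{12-j} for j = 0..10 gives 4083/4096.

4083/4096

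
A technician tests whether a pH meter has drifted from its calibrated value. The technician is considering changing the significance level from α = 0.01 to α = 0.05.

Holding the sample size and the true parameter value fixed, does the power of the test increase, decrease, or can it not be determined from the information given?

It increases.

Relaxing α lowers the evidence threshold; under Ha, outcomes that previously fell short now trigger rejection.
Since power = 1 − β and β decreases, power increases.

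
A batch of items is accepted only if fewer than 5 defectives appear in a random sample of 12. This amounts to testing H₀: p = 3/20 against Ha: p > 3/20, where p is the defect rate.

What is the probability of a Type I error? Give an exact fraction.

The significance level is the probability, assuming p = 3/20, of seeing 5 or more defectives in 12 draws.
α = 1 − P(X ≤ 4) = 1 − 399801586216033/409600000000000 = 9798413783967/409600000000000.

9798413783967/409600000000000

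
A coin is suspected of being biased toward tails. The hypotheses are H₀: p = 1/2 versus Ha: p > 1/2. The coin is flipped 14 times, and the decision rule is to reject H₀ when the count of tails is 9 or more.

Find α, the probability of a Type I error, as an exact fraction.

α = P(reject H₀ | H₀ true) = P(Y ≥ 9 | p = 1/2), with Y ~ Binomial(14, 1/2).
Summing the upper tail: (2002 + 1001 + 364 + 91 + 14 + 1) / 2^14 = 3473/16384.

3473/16384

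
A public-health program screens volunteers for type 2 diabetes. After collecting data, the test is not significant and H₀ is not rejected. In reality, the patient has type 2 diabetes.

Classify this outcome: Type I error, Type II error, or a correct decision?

The conventional null hypothesis here is that the patient does not have type 2 diabetes.
H₀ was not rejected, but H₀ is actually false.
Failing to reject a false null hypothesis is a Type II error (false negative).

Type II error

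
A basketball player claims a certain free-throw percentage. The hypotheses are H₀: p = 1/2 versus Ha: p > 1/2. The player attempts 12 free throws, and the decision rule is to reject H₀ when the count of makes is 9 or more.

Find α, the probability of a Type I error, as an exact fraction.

Under H₀, Y ~ Binomial(12, 1/2), and α = P(Y ≥ 9).
Summing the upper tail: (220 + 66 + 12 + 1) / 2^12 = 299/4096.

299/4096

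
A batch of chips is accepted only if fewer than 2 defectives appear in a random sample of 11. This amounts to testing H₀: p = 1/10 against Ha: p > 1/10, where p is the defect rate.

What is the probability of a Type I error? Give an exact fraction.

1513215599/5000000000

The significance level is the probability, assuming p = 1/10, of seeing 2 or more defectives in 11 draws.
Computing the lower-tail complement: 1 − 3486784401/5000000000 = 1513215599/5000000000.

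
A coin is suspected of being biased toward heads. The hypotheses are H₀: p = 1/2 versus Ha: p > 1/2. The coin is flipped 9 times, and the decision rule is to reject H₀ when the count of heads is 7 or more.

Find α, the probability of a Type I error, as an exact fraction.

Under H₀, X ~ Binomial(9, 1/2), and α = P(X ≥ 7).
Summing the upper tail: (36 + 9 + 1) / 2^9 = 46/512 = 23/256.

23/256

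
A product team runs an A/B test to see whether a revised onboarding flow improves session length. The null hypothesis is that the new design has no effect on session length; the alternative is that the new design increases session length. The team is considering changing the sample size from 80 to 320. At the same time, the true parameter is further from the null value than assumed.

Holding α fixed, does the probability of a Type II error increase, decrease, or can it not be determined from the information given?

Increasing n separates the H₀ and Ha sampling distributions, so under Ha fewer outcomes land in the acceptance region. The further the true parameter sits from the null value, the more of the Ha sampling distribution falls in the rejection region. Both changes push β in the same direction.

It decreases.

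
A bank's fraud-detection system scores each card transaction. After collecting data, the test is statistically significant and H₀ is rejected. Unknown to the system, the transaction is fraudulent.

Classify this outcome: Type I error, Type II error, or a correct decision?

No error (correct decision).

The conventional null hypothesis here is that the transaction is legitimate.
The test rejected a false H₀ — the decision matches the true state.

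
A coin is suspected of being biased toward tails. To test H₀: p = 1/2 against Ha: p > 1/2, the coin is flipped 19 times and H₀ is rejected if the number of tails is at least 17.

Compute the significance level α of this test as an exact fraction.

191/524288

α = P(reject H₀ | H₀ true) = P(Y ≥ 17 | p = 1/2), with Y ~ Binomial(19, 1/2).
P(Y ≥ 17) = [C(19,17) + C(19,18) + C(19,19)] / 2^19 = (171 + 19 + 1) / 524288 = 191/524288.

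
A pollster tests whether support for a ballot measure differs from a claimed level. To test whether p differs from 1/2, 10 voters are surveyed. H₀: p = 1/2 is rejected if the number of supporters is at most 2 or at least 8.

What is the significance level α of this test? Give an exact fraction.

7/64

The significance level is the null-hypothesis probability of the rejection region {≤2} ∪ {≥8}.
The two tails are symmetric, so α = 2·(1 + 10 + 45)/2^10 = 112/1024 = 7/64.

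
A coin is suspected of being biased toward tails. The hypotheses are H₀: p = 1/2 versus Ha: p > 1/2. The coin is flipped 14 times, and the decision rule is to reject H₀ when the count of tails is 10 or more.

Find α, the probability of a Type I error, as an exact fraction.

1471/16384

α = P(reject H₀ | H₀ true) = P(K ≥ 10 | p = 1/2), with K ~ Binomial(14, 1/2).
Summing the upper tail: (1001 + 364 + 91 + 14 + 1) / 2^14 = 1471/16384.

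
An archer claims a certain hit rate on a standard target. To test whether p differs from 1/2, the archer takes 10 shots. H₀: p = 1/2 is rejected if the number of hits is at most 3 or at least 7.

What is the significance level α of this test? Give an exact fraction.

α = P(K ≤ 3 or K ≥ 7 | p = 1/2), K ~ Binomial(10, 1/2).
By symmetry, α = 2·P(K ≤ 3) = 2·(1 + 10 + 45 + 120)/1024 = 352/1024 = 11/32.

11/32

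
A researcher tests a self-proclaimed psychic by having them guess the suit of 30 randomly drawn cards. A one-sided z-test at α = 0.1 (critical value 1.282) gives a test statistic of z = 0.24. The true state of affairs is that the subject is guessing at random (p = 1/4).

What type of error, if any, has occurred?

The conventional null hypothesis is that the subject is guessing at random (p = 1/4).
Since z = 0.24 ≤ z* = 1.282, H₀ is not rejected.
H₀ is true (actually the subject is guessing at random (p = 1/4)).
The decision matches the true state — no error.

Neither — the decision is correct.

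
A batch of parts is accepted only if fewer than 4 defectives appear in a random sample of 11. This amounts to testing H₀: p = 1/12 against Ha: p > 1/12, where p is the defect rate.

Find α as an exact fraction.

Under H₀, X ~ Binomial(11, 1/12); the Type I error rate is P(X ≥ 4).
α = 1 − P(X ≤ 3) = 1 − 30653319983/30958682112 = 305362129/30958682112.

305362129/30958682112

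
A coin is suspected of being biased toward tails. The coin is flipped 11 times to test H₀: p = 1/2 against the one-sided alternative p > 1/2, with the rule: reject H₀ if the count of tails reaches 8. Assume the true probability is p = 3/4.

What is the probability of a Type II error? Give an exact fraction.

150311/524288

A Type II error is failing to reject when Ha holds: with p = 3/4, β = P(K ≤ 7).
Equivalently, β = 1 − P(K ≥ 8) = 150311/524288.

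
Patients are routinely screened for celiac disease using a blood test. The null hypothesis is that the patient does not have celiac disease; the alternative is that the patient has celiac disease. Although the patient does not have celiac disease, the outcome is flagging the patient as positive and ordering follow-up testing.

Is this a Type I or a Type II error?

Type I error

'Flagging the patient as positive and ordering follow-up testing' corresponds to rejecting H₀.
H₀ was rejected but H₀ is true — a Type I error (false positive).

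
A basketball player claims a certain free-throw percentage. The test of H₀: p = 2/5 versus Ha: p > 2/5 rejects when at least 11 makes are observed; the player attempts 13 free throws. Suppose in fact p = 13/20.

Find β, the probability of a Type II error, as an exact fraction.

36323681060626281/40960000000000000

β = P(fail to reject H₀ | Ha true) = P(X ≤ 10 | p = 13/20), X ~ Binomial(13, 13/20).
Adding the binomial probabilities P(X=0)+…+P(X=10) at p = 13/20 gives 36323681060626281/40960000000000000.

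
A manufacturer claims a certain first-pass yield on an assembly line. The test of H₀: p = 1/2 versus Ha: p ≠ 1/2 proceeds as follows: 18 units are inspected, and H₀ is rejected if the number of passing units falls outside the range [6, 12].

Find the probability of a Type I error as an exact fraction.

The significance level is the null-hypothesis probability of the rejection region {≤5} ∪ {≥13}.
The two tails are symmetric, so α = 2·(1 + 18 + 153 + 816 + 3060 + 8568)/2^18 = 25232/262144 = 1577/16384.

1577/16384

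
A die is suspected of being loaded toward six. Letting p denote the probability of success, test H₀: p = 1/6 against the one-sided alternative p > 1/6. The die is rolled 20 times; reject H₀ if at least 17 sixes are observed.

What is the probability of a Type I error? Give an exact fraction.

49117/1218719480020992

Under H₀, X ~ Binomial(20, 1/6), and α = P(X ≥ 17).
Adding the binomial terms for j = 17 through 20 with p = 1/6 yields 49117/1218719480020992.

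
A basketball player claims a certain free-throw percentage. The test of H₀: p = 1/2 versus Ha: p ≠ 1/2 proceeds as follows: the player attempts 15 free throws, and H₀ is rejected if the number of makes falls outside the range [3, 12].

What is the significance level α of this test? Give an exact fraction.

The significance level is the null-hypothesis probability of the rejection region {≤2} ∪ {≥13}.
The two tails are symmetric, so α = 2·(1 + 15 + 105)/2^15 = 242/32768 = 121/16384.

121/16384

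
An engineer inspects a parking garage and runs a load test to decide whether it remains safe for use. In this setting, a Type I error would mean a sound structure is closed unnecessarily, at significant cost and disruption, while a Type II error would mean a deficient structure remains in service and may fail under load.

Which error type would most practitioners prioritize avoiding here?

The Type II consequence (a deficient structure remains in service and may fail under load) is more severe than the Type I consequence (a sound structure is closed unnecessarily, at significant cost and disruption).

Type II error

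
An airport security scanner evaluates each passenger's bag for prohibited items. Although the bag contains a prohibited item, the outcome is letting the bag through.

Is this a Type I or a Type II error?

The null hypothesis here is that the bag contains no prohibited items.
'Letting the bag through' corresponds to failing to reject H₀.
H₀ was not rejected but H₀ is false — a Type II error (false negative).

Type II error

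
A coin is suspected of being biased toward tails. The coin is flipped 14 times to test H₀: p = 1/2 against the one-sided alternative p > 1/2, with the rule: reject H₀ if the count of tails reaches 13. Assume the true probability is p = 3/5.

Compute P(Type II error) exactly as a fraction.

A Type II error is failing to reject when Ha holds: with p = 3/5, β = P(S ≤ 12).
Equivalently, β = 1 − P(S ≥ 13) = 6054091612/6103515625.

6054091612/6103515625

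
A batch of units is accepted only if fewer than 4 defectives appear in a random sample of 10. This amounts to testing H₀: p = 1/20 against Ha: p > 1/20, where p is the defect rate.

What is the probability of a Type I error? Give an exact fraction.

The significance level is the probability, assuming p = 1/20, of seeing 4 or more defectives in 10 draws.
Computing the lower-tail complement: 1 − 2557367045279/2560000000000 = 2632954721/2560000000000.

2632954721/2560000000000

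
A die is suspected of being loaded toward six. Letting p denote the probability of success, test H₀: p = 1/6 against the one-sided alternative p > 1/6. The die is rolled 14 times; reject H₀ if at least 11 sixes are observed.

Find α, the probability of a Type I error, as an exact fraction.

23923/39182082048

The Type I error probability is α = P(S ≥ 11) computed under H₀, where S ~ Binomial(14, 1/6).
Adding the binomial terms for j = 11 through 14 with p = 1/6 yields 23923/39182082048.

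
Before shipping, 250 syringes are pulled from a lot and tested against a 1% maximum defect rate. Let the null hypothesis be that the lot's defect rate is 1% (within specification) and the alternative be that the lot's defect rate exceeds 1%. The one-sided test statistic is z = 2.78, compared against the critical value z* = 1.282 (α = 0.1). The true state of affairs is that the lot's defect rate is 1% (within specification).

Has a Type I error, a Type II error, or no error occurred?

Since z = 2.78 > z* = 1.282, H₀ is rejected.
H₀ is true (actually the lot's defect rate is 1% (within specification)).
Rejecting a true H₀ is a Type I error.

Type I error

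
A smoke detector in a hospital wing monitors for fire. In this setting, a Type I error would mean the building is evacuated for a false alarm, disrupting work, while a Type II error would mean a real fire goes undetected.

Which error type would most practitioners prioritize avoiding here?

The Type II consequence (a real fire goes undetected) is more severe than the Type I consequence (the building is evacuated for a false alarm, disrupting work).

Type II error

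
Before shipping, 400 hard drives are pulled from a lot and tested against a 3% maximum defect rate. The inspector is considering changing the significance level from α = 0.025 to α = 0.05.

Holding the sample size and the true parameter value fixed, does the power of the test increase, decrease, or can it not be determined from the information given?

With a larger α the critical value moves toward the center, so more of the Ha sampling distribution lies in the rejection region.
Since power = 1 − β and β decreases, power increases.

It increases.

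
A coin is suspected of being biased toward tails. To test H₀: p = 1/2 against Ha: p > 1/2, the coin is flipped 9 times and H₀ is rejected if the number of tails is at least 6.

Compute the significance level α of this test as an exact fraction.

Under H₀, K ~ Binomial(9, 1/2), and α = P(K ≥ 6).
That's C(9,6) + C(9,7) + C(9,8) + C(9,9) over 2^9, i.e. (84 + 36 + 9 + 1)/512 = 130/512 = 65/256.

65/256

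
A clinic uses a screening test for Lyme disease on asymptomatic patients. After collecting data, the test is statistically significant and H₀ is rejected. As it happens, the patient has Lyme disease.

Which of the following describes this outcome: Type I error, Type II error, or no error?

The conventional null hypothesis here is that the patient does not have Lyme disease.
The test rejected a false H₀ — the decision matches the true state.

No error (correct decision).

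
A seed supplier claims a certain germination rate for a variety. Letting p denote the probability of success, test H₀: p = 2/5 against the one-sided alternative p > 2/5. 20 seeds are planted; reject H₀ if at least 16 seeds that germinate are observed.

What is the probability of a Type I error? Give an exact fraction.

30234443776/95367431640625

Under H₀, X ~ Binomial(20, 2/5), and α = P(X ≥ 16).
P(X ≥ 16) = Σ_{j=16}^{20} C(20,j)·(2/5)^j·(3/5)^{20-j} = 30234443776/95367431640625.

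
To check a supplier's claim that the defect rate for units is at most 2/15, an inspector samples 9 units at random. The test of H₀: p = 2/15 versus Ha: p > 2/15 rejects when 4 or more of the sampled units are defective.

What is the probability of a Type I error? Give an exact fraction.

876304928/38443359375

α = P(reject H₀ | H₀ true) = P(Y ≥ 4 | p = 2/15), Y ~ Binomial(9, 2/15).
Via the complement, α = 1 − Σ_{j=0}^{3} C(9,j)(2/15)^j(13/15)^{9-j} = 876304928/38443359375.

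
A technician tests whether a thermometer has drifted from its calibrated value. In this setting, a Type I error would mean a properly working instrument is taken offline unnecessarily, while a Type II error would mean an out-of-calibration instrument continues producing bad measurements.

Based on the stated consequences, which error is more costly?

The Type II consequence (an out-of-calibration instrument continues producing bad measurements) is more severe than the Type I consequence (a properly working instrument is taken offline unnecessarily).

Type II error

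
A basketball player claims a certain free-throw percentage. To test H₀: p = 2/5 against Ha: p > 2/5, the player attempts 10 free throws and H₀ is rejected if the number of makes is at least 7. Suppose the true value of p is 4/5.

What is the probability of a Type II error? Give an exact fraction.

Under the alternative p = 4/5, S ~ Binomial(10, 4/5); β is the probability the test does not reject, P(S < 7).
Summing C(10,j)·(4/5)^j·(1/5)^{10-j} for j = 0..6 gives 1180409/9765625.

1180409/9765625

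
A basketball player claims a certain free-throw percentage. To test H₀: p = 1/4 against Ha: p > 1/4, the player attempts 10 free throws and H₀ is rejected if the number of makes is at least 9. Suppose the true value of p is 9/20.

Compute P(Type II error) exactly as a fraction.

Under the alternative p = 9/20, S ~ Binomial(10, 9/20); β is the probability the test does not reject, P(S < 9).
Equivalently, β = 1 − P(S ≥ 9) = 10193896961809/10240000000000.

10193896961809/10240000000000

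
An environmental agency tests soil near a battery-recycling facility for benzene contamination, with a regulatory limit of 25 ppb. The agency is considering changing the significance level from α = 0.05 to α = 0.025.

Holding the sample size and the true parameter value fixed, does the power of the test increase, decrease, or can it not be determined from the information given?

It decreases.

A smaller α moves the rejection region further into the tail. With the alternative true, more outcomes now fall outside the rejection region, so failing to reject becomes more likely.
Since power = 1 − β and β increases, power decreases.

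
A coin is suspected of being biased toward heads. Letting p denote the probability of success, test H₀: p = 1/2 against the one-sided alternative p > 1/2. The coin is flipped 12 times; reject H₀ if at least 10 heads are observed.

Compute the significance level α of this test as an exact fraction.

α = P(reject H₀ | H₀ true) = P(X ≥ 10 | p = 1/2), with X ~ Binomial(12, 1/2).
P(X ≥ 10) = [C(12,10) + C(12,11) + C(12,12)] / 2^12 = (66 + 12 + 1) / 4096 = 79/4096.

79/4096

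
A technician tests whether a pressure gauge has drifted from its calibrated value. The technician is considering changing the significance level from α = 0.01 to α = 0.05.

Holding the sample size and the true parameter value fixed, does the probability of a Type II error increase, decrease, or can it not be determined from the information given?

It decreases.

A larger α widens the rejection region, so when the alternative is true more outcomes lead to rejection — failing to reject becomes less likely.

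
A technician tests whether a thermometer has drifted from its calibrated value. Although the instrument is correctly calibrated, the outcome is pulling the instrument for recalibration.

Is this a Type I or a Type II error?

Type I error

The null hypothesis here is that the instrument is correctly calibrated.
'Pulling the instrument for recalibration' corresponds to rejecting H₀.
H₀ was rejected but H₀ is true — a Type I error (false positive).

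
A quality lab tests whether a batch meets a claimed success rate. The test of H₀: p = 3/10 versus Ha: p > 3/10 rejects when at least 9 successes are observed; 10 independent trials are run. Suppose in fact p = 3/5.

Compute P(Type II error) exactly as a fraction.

β = P(fail to reject H₀ | Ha true) = P(K ≤ 8 | p = 3/5), K ~ Binomial(10, 3/5).
Summing C(10,j)·(3/5)^j·(2/5)^{10-j} for j = 0..8 gives 9312916/9765625.

9312916/9765625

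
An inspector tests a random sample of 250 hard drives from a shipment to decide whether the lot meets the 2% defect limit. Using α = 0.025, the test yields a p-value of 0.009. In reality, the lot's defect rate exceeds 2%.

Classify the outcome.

The conventional null hypothesis is that the lot's defect rate is 2% (within specification).
Since p = 0.009 < α = 0.025, H₀ is rejected.
H₀ is false (actually the lot's defect rate exceeds 2%).
The decision matches the true state — no error.

Neither — the decision is correct.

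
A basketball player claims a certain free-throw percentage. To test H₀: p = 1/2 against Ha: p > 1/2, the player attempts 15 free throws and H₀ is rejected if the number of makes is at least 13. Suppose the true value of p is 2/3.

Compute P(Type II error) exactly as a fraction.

13210219/14348907

A Type II error is failing to reject when Ha holds: with p = 2/3, β = P(K ≤ 12).
Adding the binomial probabilities P(K=0)+…+P(K=12) at p = 2/3 gives 13210219/14348907.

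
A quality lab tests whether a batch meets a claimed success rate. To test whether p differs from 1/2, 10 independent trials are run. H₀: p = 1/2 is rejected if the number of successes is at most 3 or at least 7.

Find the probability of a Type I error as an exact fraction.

The significance level is the null-hypothesis probability of the rejection region {≤3} ∪ {≥7}.
The two tails are symmetric, so α = 2·(1 + 10 + 45 + 120)/2^10 = 352/1024 = 11/32.

11/32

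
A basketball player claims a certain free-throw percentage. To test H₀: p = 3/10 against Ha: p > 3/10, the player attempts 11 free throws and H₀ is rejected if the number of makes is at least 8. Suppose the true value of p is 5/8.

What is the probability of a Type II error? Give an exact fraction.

Under the alternative p = 5/8, S ~ Binomial(11, 5/8); β is the probability the test does not reject, P(S < 8).
Equivalently, β = 1 − P(S ≥ 8) = 688976199/1073741824.

688976199/1073741824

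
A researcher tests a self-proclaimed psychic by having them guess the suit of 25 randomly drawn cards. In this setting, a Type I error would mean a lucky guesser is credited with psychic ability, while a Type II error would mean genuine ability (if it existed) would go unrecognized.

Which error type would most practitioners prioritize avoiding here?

Type I error

The Type I consequence (a lucky guesser is credited with psychic ability) is more severe than the Type II consequence (genuine ability (if it existed) would go unrecognized).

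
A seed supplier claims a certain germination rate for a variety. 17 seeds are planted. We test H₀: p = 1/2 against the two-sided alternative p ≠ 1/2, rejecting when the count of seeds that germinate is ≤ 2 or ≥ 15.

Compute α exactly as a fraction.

Under H₀, S ~ Binomial(17, 1/2); α is the probability of landing in either tail, P(S ≤ 2) + P(S ≥ 15).
The two tails are symmetric, so α = 2·(1 + 17 + 136)/2^17 = 308/131072 = 77/32768.

77/32768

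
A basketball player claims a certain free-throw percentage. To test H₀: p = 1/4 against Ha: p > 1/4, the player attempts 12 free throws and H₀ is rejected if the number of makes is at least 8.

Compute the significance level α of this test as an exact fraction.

The Type I error probability is α = P(K ≥ 8) computed under H₀, where K ~ Binomial(12, 1/4).
Summing C(12,j)(1/4)^j(3/4)^{12−j} for j = 8,…,12 gives 23333/8388608.

23333/8388608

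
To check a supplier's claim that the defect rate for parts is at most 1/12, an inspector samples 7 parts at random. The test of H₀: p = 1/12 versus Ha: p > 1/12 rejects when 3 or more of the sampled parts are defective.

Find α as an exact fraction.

α = P(reject H₀ | H₀ true) = P(X ≥ 3 | p = 1/12), X ~ Binomial(7, 1/12).
Via the complement, α = 1 − Σ_{j=0}^{2} C(7,j)(1/12)^j(11/12)^{7-j} = 187213/11943936.

187213/11943936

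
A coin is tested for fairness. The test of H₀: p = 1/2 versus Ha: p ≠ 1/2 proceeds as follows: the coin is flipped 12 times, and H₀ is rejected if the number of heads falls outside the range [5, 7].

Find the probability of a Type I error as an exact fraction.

α = P(X ≤ 4 or X ≥ 8 | p = 1/2), X ~ Binomial(12, 1/2).
The two tails are symmetric, so α = 2·(1 + 12 + 66 + 220 + 495)/2^12 = 1588/4096 = 397/1024.

397/1024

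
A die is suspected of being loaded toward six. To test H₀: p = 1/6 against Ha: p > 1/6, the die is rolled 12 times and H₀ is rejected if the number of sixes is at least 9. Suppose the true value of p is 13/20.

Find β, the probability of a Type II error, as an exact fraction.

535222111290433/819200000000000

β = P(fail to reject H₀ | Ha true) = P(X ≤ 8 | p = 13/20), X ~ Binomial(12, 13/20).
Summing C(12,j)·(13/20)^j·(7/20)^{12-j} for j = 0..8 gives 535222111290433/819200000000000.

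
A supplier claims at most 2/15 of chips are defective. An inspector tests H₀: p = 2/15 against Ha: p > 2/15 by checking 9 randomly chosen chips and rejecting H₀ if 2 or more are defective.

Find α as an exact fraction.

The significance level is the probability, assuming p = 2/15, of seeing 2 or more defectives in 9 draws.
α = 1 − P(S ≤ 1) = 1 − 25287652351/38443359375 = 13155707024/38443359375.

13155707024/38443359375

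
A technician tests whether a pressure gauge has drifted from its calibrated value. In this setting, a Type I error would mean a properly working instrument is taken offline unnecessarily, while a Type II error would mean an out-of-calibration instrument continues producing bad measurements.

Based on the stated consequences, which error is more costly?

The Type II consequence (an out-of-calibration instrument continues producing bad measurements) is more severe than the Type I consequence (a properly working instrument is taken offline unnecessarily).

Type II error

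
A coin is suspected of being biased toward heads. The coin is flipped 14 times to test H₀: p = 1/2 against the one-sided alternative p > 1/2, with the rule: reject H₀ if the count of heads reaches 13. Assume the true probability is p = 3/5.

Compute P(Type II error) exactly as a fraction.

A Type II error is failing to reject when Ha holds: with p = 3/5, β = P(S ≤ 12).
Summing C(14,j)·(3/5)^j·(2/5)^{14-j} for j = 0..12 gives 6054091612/6103515625.

6054091612/6103515625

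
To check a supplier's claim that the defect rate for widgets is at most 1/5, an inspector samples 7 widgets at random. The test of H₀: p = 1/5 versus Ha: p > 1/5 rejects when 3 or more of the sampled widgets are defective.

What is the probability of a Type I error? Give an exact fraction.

Under H₀, K ~ Binomial(7, 1/5); the Type I error rate is P(K ≥ 3).
α = 1 − P(K ≤ 2) = 1 − 13312/15625 = 2313/15625.

2313/15625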